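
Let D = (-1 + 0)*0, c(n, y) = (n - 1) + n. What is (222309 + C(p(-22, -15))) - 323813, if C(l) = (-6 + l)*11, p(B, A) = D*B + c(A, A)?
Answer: -101911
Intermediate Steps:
c(n, y) = -1 + 2*n (c(n, y) = (-1 + n) + n = -1 + 2*n)
D = 0 (D = -1*0 = 0)
p(B, A) = -1 + 2*A (p(B, A) = 0*B + (-1 + 2*A) = 0 + (-1 + 2*A) = -1 + 2*A)
C(l) = -66 + 11*l
(222309 + C(p(-22, -15))) - 323813 = (222309 + (-66 + 11*(-1 + 2*(-15)))) - 323813 = (222309 + (-66 + 11*(-1 - 30))) - 323813 = (222309 + (-66 + 11*(-31))) - 323813 = (222309 + (-66 - 341)) - 323813 = (222309 - 407) - 323813 = 221902 - 323813 = -101911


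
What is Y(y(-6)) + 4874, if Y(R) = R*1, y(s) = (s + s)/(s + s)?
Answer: 4875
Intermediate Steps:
y(s) = 1 (y(s) = (2*s)/((2*s)) = (2*s)*(1/(2*s)) = 1)
Y(R) = R
Y(y(-6)) + 4874 = 1 + 4874 = 4875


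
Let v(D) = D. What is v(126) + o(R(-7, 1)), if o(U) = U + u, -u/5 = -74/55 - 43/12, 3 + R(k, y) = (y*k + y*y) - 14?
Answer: 16849/132 ≈ 127.64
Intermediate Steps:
R(k, y) = -17 + y² + k*y (R(k, y) = -3 + ((y*k + y*y) - 14) = -3 + ((k*y + y²) - 14) = -3 + ((y² + k*y) - 14) = -3 + (-14 + y² + k*y) = -17 + y² + k*y)
u = 3253/132 (u = -5*(-74/55 - 43/12) = -5*(-3253/660) = 3253/132 ≈ 24.644)
o(U) = 3253/132 + U (o(U) = U + 3253/132 = 3253/132 + U)
v(126) + o(R(-7, 1)) = 126 + (3253/132 + (-17 + 1² - 7*1)) = 126 + (3253/132 + (-17 + 1 - 7)) = 126 + (3253/132 - 23) = 126 + 217/132 = 16849/132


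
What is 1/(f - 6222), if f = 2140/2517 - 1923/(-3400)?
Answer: -8557800/53234515409 ≈ -0.00016076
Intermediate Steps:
f = 12116191/8557800 (f = 2140*(1/2517) - 1923*(-1/3400) = 2140/2517 + 1923/3400 = 12116191/8557800 ≈ 1.4158)
1/(f - 6222) = 1/(12116191/8557800 - 6222) = 1/(-53234515409/8557800) = -8557800/53234515409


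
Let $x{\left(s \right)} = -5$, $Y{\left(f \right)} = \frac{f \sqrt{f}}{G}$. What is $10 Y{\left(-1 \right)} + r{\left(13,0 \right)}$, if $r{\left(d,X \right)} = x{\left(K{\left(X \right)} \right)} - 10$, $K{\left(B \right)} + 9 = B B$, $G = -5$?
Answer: $-15 + 2 i \approx -15.0 + 2.0 i$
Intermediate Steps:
$K{\left(B \right)} = -9 + B^{2}$ ($K{\left(B \right)} = -9 + B B = -9 + B^{2}$)
$Y{\left(f \right)} = - \frac{f^{\frac{3}{2}}}{5}$ ($Y{\left(f \right)} = \frac{f \sqrt{f}}{-5} = f^{\frac{3}{2}} \left(- \frac{1}{5}\right) = - \frac{f^{\frac{3}{2}}}{5}$)
$r{\left(d,X \right)} = -15$ ($r{\left(d,X \right)} = -5 - 10 = -15$)
$10 Y{\left(-1 \right)} + r{\left(13,0 \right)} = 10 \left(- \frac{\left(-1\right)^{\frac{3}{2}}}{5}\right) - 15 = 10 \left(- \frac{\left(-1\right) i}{5}\right) - 15 = 10 \frac{i}{5} - 15 = 2 i - 15 = -15 + 2 i$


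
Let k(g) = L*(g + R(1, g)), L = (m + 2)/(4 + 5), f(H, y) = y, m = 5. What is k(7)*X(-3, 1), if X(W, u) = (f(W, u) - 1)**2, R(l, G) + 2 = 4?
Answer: 0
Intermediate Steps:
R(l, G) = 2 (R(l, G) = -2 + 4 = 2)
L = 7/9 (L = (5 + 2)/(4 + 5) = 7/9 ≈ 0.77778)
X(W, u) = (-1 + u)**2 (X(W, u) = (u - 1)**2 = (-1 + u)**2)
k(g) = 14/9 + 7*g/9 (k(g) = 7*(g + 2)/9 = 7*(2 + g)/9 = 14/9 + 7*g/9)
k(7)*X(-3, 1) = (14/9 + (7/9)*7)*(-1 + 1)**2 = (14/9 + 49/9)*0**2 = 7*0 = 0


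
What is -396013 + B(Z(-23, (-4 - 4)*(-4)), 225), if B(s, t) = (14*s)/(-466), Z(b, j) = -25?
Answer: -92270854/233 ≈ -3.9601e+5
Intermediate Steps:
B(s, t) = -7*s/233 (B(s, t) = (14*s)*(-1/466) = -7*s/233)
-396013 + B(Z(-23, (-4 - 4)*(-4)), 225) = -396013 - 7/233*(-25) = -396013 + 175/233 = -92270854/233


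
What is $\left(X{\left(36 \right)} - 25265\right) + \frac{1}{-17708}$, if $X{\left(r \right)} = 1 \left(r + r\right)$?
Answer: $- \frac{446117645}{17708} \approx -25193.0$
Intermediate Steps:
$X{\left(r \right)} = 2 r$ ($X{\left(r \right)} = 1 \cdot 2 r = 2 r$)
$\left(X{\left(36 \right)} - 25265\right) + \frac{1}{-17708} = \left(2 \cdot 36 - 25265\right) + \frac{1}{-17708} = \left(72 - 25265\right) - \frac{1}{17708} = -25193 - \frac{1}{17708} = - \frac{446117645}{17708}$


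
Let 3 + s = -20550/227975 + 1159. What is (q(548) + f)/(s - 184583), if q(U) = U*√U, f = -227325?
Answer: 414595335/334534327 - 9994424*√137/1672671635 ≈ 1.1694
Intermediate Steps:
q(U) = U^(3/2)
s = 10540742/9119 (s = -3 + (-20550/227975 + 1159) = -3 + (-20550*1/227975 + 1159) = -3 + (-822/9119 + 1159) = -3 + 10568099/9119 = 10540742/9119 ≈ 1155.9)
(q(548) + f)/(s - 184583) = (548^(3/2) - 227325)/(10540742/9119 - 184583) = (1096*√137 - 227325)/(-1672671635/9119) = (-227325 + 1096*√137)*(-9119/1672671635) = 414595335/334534327 - 9994424*√137/1672671635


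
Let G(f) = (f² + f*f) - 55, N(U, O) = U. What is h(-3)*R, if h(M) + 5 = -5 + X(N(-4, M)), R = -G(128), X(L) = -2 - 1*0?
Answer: 392556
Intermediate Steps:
X(L) = -2 (X(L) = -2 + 0 = -2)
G(f) = -55 + 2*f² (G(f) = (f² + f²) - 55 = 2*f² - 55 = -55 + 2*f²)
R = -32713 (R = -(-55 + 2*128²) = -(-55 + 2*16384) = -(-55 + 32768) = -1*32713 = -32713)
h(M) = -12 (h(M) = -5 + (-5 - 2) = -5 - 7 = -12)
h(-3)*R = -12*(-32713) = 392556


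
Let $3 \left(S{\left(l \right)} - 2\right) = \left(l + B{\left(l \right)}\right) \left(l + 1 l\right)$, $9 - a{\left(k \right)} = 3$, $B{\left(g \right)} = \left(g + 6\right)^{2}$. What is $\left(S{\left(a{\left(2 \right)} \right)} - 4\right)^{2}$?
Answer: $357604$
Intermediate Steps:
$B{\left(g \right)} = \left(6 + g\right)^{2}$
$a{\left(k \right)} = 6$ ($a{\left(k \right)} = 9 - 3 = 6$)
$S{\left(l \right)} = 2 + \frac{2 l \left(l + \left(6 + l\right)^{2}\right)}{3}$ ($S{\left(l \right)} = 2 + \frac{\left(l + \left(6 + l\right)^{2}\right) \left(l + 1 l\right)}{3} = 2 + \frac{\left(l + \left(6 + l\right)^{2}\right) \left(l + l\right)}{3} = 2 + \frac{\left(l + \left(6 + l\right)^{2}\right) 2 l}{3} = 2 + \frac{2 l \left(l + \left(6 + l\right)^{2}\right)}{3}$)
$\left(S{\left(a{\left(2 \right)} \right)} - 4\right)^{2} = \left(\left(2 + \frac{2 \cdot 6^{2}}{3} + \frac{2}{3} \cdot 6 \left(6 + 6\right)^{2}\right) - 4\right)^{2} = \left(\left(2 + \frac{2}{3} \cdot 36 + \frac{2}{3} \cdot 6 \cdot 12^{2}\right) - 4\right)^{2} = \left(\left(2 + 24 + \frac{2}{3} \cdot 6 \cdot 144\right) - 4\right)^{2} = \left(\left(2 + 24 + 576\right) - 4\right)^{2} = \left(602 - 4\right)^{2} = 598^{2} = 357604$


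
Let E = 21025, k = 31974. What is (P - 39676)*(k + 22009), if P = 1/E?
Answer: -45031965351717/21025 ≈ -2.1418e+9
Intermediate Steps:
P = 1/21025 ≈ 4.7562e-5
(P - 39676)*(k + 22009) = (1/21025 - 39676)*(31974 + 22009) = -834187899/21025*53983 = -45031965351717/21025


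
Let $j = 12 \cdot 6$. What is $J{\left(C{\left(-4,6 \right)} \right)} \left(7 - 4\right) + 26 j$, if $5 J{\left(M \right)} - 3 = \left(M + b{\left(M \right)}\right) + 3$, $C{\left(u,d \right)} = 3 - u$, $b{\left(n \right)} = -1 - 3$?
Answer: $\frac{9387}{5} \approx 1877.4$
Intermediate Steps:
$j = 72$
$b{\left(n \right)} = -4$ ($b{\left(n \right)} = -1 - 3 = -4$)
$J{\left(M \right)} = \frac{2}{5} + \frac{M}{5}$ ($J{\left(M \right)} = \frac{3}{5} + \frac{\left(M - 4\right) + 3}{5} = \frac{3}{5} + \frac{\left(-4 + M\right) + 3}{5} = \frac{3}{5} + \frac{-1 + M}{5} = \frac{3}{5} + \left(- \frac{1}{5} + \frac{M}{5}\right) = \frac{2}{5} + \frac{M}{5}$)
$J{\left(C{\left(-4,6 \right)} \right)} \left(7 - 4\right) + 26 j = \left(\frac{2}{5} + \frac{3 - -4}{5}\right) \left(7 - 4\right) + 26 \cdot 72 = \left(\frac{2}{5} + \frac{3 + 4}{5}\right) 3 + 1872 = \left(\frac{2}{5} + \frac{1}{5} \cdot 7\right) 3 + 1872 = \left(\frac{2}{5} + \frac{7}{5}\right) 3 + 1872 = \frac{9}{5} \cdot 3 + 1872 = \frac{27}{5} + 1872 = \frac{9387}{5}$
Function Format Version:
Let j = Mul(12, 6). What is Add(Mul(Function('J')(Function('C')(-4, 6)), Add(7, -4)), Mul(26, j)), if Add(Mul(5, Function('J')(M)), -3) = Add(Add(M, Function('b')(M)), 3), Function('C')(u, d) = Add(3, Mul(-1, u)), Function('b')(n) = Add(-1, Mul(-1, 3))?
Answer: Rational(9387, 5) ≈ 1877.4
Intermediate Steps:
j = 72
Function('b')(n) = -4 (Function('b')(n) = Add(-1, -3) = -4)
Function('J')(M) = Add(Rational(2, 5), Mul(Rational(1, 5), M)) (Function('J')(M) = Add(Rational(3, 5), Mul(Rational(1, 5), Add(Add(M, -4), 3))) = Add(Rational(3, 5), Mul(Rational(1, 5), Add(Add(-4, M), 3))) = Add(Rational(3, 5), Mul(Rational(1, 5), Add(-1, M))) = Add(Rational(3, 5), Add(Rational(-1, 5), Mul(Rational(1, 5), M))) = Add(Rational(2, 5), Mul(Rational(1, 5), M)))
Add(Mul(Function('J')(Function('C')(-4, 6)), Add(7, -4)), Mul(26, j)) = Add(Mul(Add(Rational(2, 5), Mul(Rational(1, 5), Add(3, Mul(-1, -4)))), Add(7, -4)), Mul(26, 72)) = Add(Mul(Add(Rational(2, 5), Mul(Rational(1, 5), Add(3, 4))), 3), 1872) = Add(Mul(Add(Rational(2, 5), Mul(Rational(1, 5), 7)), 3), 1872) = Add(Mul(Add(Rational(2, 5), Rational(7, 5)), 3), 1872) = Add(Mul(Rational(9, 5), 3), 1872) = Add(Rational(27, 5), 1872) = Rational(9387, 5)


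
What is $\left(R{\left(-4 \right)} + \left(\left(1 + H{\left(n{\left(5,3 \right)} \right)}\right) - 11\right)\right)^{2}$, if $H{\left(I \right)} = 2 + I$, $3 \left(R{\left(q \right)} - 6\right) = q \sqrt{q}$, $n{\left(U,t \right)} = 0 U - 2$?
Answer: $\frac{80}{9} + \frac{64 i}{3} \approx 8.8889 + 21.333 i$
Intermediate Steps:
$n{\left(U,t \right)} = -2$ ($n{\left(U,t \right)} = 0 - 2 = -2$)
$R{\left(q \right)} = 6 + \frac{q^{\frac{3}{2}}}{3}$ ($R{\left(q \right)} = 6 + \frac{q \sqrt{q}}{3} = 6 + \frac{q^{\frac{3}{2}}}{3}$)
$\left(R{\left(-4 \right)} + \left(\left(1 + H{\left(n{\left(5,3 \right)} \right)}\right) - 11\right)\right)^{2} = \left(\left(6 + \frac{\left(-4\right)^{\frac{3}{2}}}{3}\right) + \left(\left(1 + \left(2 - 2\right)\right) - 11\right)\right)^{2} = \left(\left(6 + \frac{\left(-8\right) i}{3}\right) + \left(\left(1 + 0\right) - 11\right)\right)^{2} = \left(\left(6 - \frac{8 i}{3}\right) + \left(1 - 11\right)\right)^{2} = \left(\left(6 - \frac{8 i}{3}\right) - 10\right)^{2} = \left(-4 - \frac{8 i}{3}\right)^{2}$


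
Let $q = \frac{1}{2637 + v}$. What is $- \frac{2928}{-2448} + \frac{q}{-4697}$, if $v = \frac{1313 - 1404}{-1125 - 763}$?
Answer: $\frac{1426495557911}{1192643907609} \approx 1.1961$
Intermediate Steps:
$v = \frac{91}{1888}$ ($v = - \frac{91}{-1888} = \left(-91\right) \left(- \frac{1}{1888}\right) = \frac{91}{1888} \approx 0.048199$)
$q = \frac{1888}{4978747}$ ($q = \frac{1}{2637 + \frac{91}{1888}} = \frac{1}{\frac{4978747}{1888}} = \frac{1888}{4978747} \approx 0.00037921$)
$- \frac{2928}{-2448} + \frac{q}{-4697} = - \frac{2928}{-2448} + \frac{1888}{4978747 \left(-4697\right)} = \left(-2928\right) \left(- \frac{1}{2448}\right) + \frac{1888}{4978747} \left(- \frac{1}{4697}\right) = \frac{61}{51} - \frac{1888}{23385174659} = \frac{1426495557911}{1192643907609}$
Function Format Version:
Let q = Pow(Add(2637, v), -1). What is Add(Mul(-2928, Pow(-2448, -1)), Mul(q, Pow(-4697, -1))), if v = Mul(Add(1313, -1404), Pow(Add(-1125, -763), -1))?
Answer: Rational(1426495557911, 1192643907609) ≈ 1.1961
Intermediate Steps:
v = Rational(91, 1888) (v = Mul(-91, Pow(-1888, -1)) = Mul(-91, Rational(-1, 1888)) = Rational(91, 1888) ≈ 0.048199)
q = Rational(1888, 4978747) (q = Pow(Add(2637, Rational(91, 1888)), -1) = Pow(Rational(4978747, 1888), -1) = Rational(1888, 4978747) ≈ 0.00037921)
Add(Mul(-2928, Pow(-2448, -1)), Mul(q, Pow(-4697, -1))) = Add(Mul(-2928, Pow(-2448, -1)), Mul(Rational(1888, 4978747), Pow(-4697, -1))) = Add(Mul(-2928, Rational(-1, 2448)), Mul(Rational(1888, 4978747), Rational(-1, 4697))) = Add(Rational(61, 51), Rational(-1888, 23385174659)) = Rational(1426495557911, 1192643907609)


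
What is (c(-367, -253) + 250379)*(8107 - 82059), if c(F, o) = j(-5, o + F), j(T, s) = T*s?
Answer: -18745279008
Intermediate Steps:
c(F, o) = -5*F - 5*o (c(F, o) = -5*(o + F) = -5*(F + o) = -5*F - 5*o)
(c(-367, -253) + 250379)*(8107 - 82059) = ((-5*(-367) - 5*(-253)) + 250379)*(8107 - 82059) = ((1835 + 1265) + 250379)*(-73952) = (3100 + 250379)*(-73952) = 253479*(-73952) = -18745279008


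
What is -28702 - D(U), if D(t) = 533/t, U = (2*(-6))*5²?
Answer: -8610067/300 ≈ -28700.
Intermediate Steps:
U = -300 (U = -12*25 = -300)
-28702 - D(U) = -28702 - 533/(-300) = -28702 - 533*(-1)/300 = -28702 - 1*(-533/300) = -28702 + 533/300 = -8610067/300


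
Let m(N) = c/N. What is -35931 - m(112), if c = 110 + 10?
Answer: -503049/14 ≈ -35932.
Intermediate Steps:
c = 120
m(N) = 120/N
-35931 - m(112) = -35931 - 120/112 = -35931 - 1*15/14 = -35931 - 15/14 = -503049/14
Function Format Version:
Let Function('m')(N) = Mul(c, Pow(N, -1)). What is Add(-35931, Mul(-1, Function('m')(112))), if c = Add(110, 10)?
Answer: Rational(-503049, 14) ≈ -35932.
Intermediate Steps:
c = 120
Function('m')(N) = Mul(120, Pow(N, -1))
Add(-35931, Mul(-1, Function('m')(112))) = Add(-35931, Mul(-1, Mul(120, Pow(112, -1)))) = Add(-35931, Mul(-1, Mul(120, Rational(1, 112)))) = Add(-35931, Mul(-1, Rational(15, 14))) = Add(-35931, Rational(-15, 14)) = Rational(-503049, 14)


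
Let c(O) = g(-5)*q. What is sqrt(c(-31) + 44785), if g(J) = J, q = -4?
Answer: sqrt(44805) ≈ 211.67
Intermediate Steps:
c(O) = 20 (c(O) = -5*(-4) = 20)
sqrt(c(-31) + 44785) = sqrt(20 + 44785) = sqrt(44805)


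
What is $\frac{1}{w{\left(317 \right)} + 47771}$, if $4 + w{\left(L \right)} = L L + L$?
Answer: $\frac{1}{148573} \approx 6.7307 \cdot 10^{-6}$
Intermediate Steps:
$w{\left(L \right)} = -4 + L + L^{2}$ ($w{\left(L \right)} = -4 + \left(L L + L\right) = -4 + \left(L^{2} + L\right) = -4 + \left(L + L^{2}\right) = -4 + L + L^{2}$)
$\frac{1}{w{\left(317 \right)} + 47771} = \frac{1}{\left(-4 + 317 + 317^{2}\right) + 47771} = \frac{1}{\left(-4 + 317 + 100489\right) + 47771} = \frac{1}{100802 + 47771} = \frac{1}{148573}$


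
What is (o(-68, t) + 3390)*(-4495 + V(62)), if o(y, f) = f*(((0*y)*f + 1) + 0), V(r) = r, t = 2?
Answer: -15036736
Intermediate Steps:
o(y, f) = f (o(y, f) = f*((0*f + 1) + 0) = f*((0 + 1) + 0) = f*(1 + 0) = f*1 = f)
(o(-68, t) + 3390)*(-4495 + V(62)) = (2 + 3390)*(-4495 + 62) = 3392*(-4433) = -15036736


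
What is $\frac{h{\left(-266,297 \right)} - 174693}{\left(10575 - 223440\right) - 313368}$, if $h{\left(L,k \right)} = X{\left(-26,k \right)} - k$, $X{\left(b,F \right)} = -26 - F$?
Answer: $\frac{175313}{526233} \approx 0.33315$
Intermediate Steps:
$h{\left(L,k \right)} = -26 - 2 k$ ($h{\left(L,k \right)} = \left(-26 - k\right) - k = -26 - 2 k$)
$\frac{h{\left(-266,297 \right)} - 174693}{\left(10575 - 223440\right) - 313368} = \frac{\left(-26 - 594\right) - 174693}{\left(10575 - 223440\right) - 313368} = \frac{\left(-26 - 594\right) - 174693}{-212865 - 313368} = \frac{-620 - 174693}{-526233} = \left(-175313\right) \left(- \frac{1}{526233}\right) = \frac{175313}{526233}$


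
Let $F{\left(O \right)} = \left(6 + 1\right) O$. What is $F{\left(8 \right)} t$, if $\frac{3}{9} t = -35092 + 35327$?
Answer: $39480$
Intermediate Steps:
$t = 705$ ($t = 3 \left(-35092 + 35327\right) = 3 \cdot 235 = 705$)
$F{\left(O \right)} = 7 O$
$F{\left(8 \right)} t = 7 \cdot 8 \cdot 705 = 56 \cdot 705 = 39480$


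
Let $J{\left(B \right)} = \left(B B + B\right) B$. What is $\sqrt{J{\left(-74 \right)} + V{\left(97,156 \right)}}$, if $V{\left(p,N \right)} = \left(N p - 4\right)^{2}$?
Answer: $2 \sqrt{57114159} \approx 15115.0$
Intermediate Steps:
$V{\left(p,N \right)} = \left(-4 + N p\right)^{2}$
$J{\left(B \right)} = B \left(B + B^{2}\right)$ ($J{\left(B \right)} = \left(B^{2} + B\right) B = \left(B + B^{2}\right) B = B \left(B + B^{2}\right)$)
$\sqrt{J{\left(-74 \right)} + V{\left(97,156 \right)}} = \sqrt{\left(-74\right)^{2} \left(1 - 74\right) + \left(-4 + 156 \cdot 97\right)^{2}} = \sqrt{5476 \left(-73\right) + \left(-4 + 15132\right)^{2}} = \sqrt{-399748 + 15128^{2}} = \sqrt{-399748 + 228856384} = \sqrt{228456636} = 2 \sqrt{57114159}$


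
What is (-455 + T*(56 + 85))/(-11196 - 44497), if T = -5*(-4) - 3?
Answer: -1942/55693 ≈ -0.034870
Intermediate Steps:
T = 17 (T = 20 - 3 = 17)
(-455 + T*(56 + 85))/(-11196 - 44497) = (-455 + 17*(56 + 85))/(-11196 - 44497) = (-455 + 17*141)/(-55693) = (-455 + 2397)*(-1/55693) = 1942*(-1/55693) = -1942/55693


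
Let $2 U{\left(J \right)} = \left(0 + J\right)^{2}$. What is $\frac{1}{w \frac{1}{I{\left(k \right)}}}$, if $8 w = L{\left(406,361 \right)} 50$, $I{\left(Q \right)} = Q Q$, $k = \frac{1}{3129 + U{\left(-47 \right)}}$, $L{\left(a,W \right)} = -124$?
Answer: $- \frac{4}{55559818975} \approx -7.1995 \cdot 10^{-11}$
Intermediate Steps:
$U{\left(J \right)} = \frac{J^{2}}{2}$ ($U{\left(J \right)} = \frac{\left(0 + J\right)^{2}}{2} = \frac{J^{2}}{2}$)
$k = \frac{2}{8467}$ ($k = \frac{1}{3129 + \frac{\left(-47\right)^{2}}{2}} = \frac{1}{3129 + \frac{1}{2} \cdot 2209} = \frac{1}{3129 + \frac{2209}{2}} = \frac{1}{\frac{8467}{2}} = \frac{2}{8467} \approx 0.00023621$)
$I{\left(Q \right)} = Q^{2}$
$w = -775$ ($w = \frac{\left(-124\right) 50}{8} = \frac{1}{8} \left(-6200\right) = -775$)
$\frac{1}{w \frac{1}{I{\left(k \right)}}} = \frac{1}{\left(-775\right) \frac{1}{\left(\frac{2}{8467}\right)^{2}}} = \frac{1}{\left(-775\right) \frac{1}{\frac{4}{71690089}}} = \frac{1}{\left(-775\right) \frac{71690089}{4}} = \frac{1}{- \frac{55559818975}{4}} = - \frac{4}{55559818975}$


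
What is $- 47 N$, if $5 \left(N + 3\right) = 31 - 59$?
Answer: $\frac{2021}{5} \approx 404.2$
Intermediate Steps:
$N = - \frac{43}{5}$ ($N = -3 + \frac{31 - 59}{5} = -3 + \frac{1}{5} \left(-28\right) = -3 - \frac{28}{5} = - \frac{43}{5} \approx -8.6$)
$- 47 N = \left(-47\right) \left(- \frac{43}{5}\right) = \frac{2021}{5}$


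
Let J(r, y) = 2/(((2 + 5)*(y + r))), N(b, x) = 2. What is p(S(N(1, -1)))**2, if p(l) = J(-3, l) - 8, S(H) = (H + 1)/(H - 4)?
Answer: 258064/3969 ≈ 65.020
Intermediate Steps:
S(H) = (1 + H)/(-4 + H)
J(r, y) = 2/(7*r + 7*y) (J(r, y) = 2/((7*(r + y))) = 2/(7*r + 7*y))
p(l) = -8 + 2/(7*(-3 + l)) (p(l) = 2/(7*(-3 + l)) - 8 = -8 + 2/(7*(-3 + l)))
p(S(N(1, -1)))**2 = (2*(85 - 28*(1 + 2)/(-4 + 2))/(7*(-3 + (1 + 2)/(-4 + 2))))**2 = (2*(85 - 28*3/(-2))/(7*(-3 + 3/(-2))))**2 = (2*(85 - (-14)*3)/(7*(-3 - 1/2*3)))**2 = (2*(85 - 28*(-3/2))/(7*(-3 - 3/2)))**2 = (2*(85 + 42)/(7*(-9/2)))**2 = ((2/7)*(-2/9)*127)**2 = (-508/63)**2 = 258064/3969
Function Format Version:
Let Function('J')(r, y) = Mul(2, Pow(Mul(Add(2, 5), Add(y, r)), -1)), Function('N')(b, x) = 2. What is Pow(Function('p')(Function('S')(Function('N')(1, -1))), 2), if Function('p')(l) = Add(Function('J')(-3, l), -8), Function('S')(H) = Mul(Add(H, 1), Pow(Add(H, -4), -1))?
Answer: Rational(258064, 3969) ≈ 65.020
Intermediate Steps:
Function('S')(H) = Mul(Pow(Add(-4, H), -1), Add(1, H)) (Function('S')(H) = Mul(Add(1, H), Pow(Add(-4, H), -1)) = Mul(Pow(Add(-4, H), -1), Add(1, H)))
Function('J')(r, y) = Mul(2, Pow(Add(Mul(7, r), Mul(7, y)), -1)) (Function('J')(r, y) = Mul(2, Pow(Mul(7, Add(r, y)), -1)) = Mul(2, Pow(Add(Mul(7, r), Mul(7, y)), -1)))
Function('p')(l) = Add(-8, Mul(Rational(2, 7), Pow(Add(-3, l), -1))) (Function('p')(l) = Add(Mul(Rational(2, 7), Pow(Add(-3, l), -1)), -8) = Add(-8, Mul(Rational(2, 7), Pow(Add(-3, l), -1))))
Pow(Function('p')(Function('S')(Function('N')(1, -1))), 2) = Pow(Mul(Rational(2, 7), Pow(Add(-3, Mul(Pow(Add(-4, 2), -1), Add(1, 2))), -1), Add(85, Mul(-28, Mul(Pow(Add(-4, 2), -1), Add(1, 2))))), 2) = Pow(Mul(Rational(2, 7), Pow(Add(-3, Mul(Pow(-2, -1), 3)), -1), Add(85, Mul(-28, Mul(Pow(-2, -1), 3)))), 2) = Pow(Mul(Rational(2, 7), Pow(Add(-3, Mul(Rational(-1, 2), 3)), -1), Add(85, Mul(-28, Mul(Rational(-1, 2), 3)))), 2) = Pow(Mul(Rational(2, 7), Pow(Add(-3, Rational(-3, 2)), -1), Add(85, Mul(-28, Rational(-3, 2)))), 2) = Pow(Mul(Rational(2, 7), Pow(Rational(-9, 2), -1), Add(85, 42)), 2) = Pow(Mul(Rational(2, 7), Rational(-2, 9), 127), 2) = Pow(Rational(-508, 63), 2) = Rational(258064, 3969)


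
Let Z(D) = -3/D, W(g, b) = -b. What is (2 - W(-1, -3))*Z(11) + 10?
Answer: 113/11 ≈ 10.273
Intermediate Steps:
(2 - W(-1, -3))*Z(11) + 10 = (2 - (-1)*(-3))*(-3/11) + 10 = (2 - 1*3)*(-3*1/11) + 10 = (2 - 3)*(-3/11) + 10 = -1*(-3/11) + 10 = 3/11 + 10 = 113/11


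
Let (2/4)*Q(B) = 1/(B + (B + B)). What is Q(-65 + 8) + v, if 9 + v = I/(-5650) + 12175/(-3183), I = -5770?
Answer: -1211185753/102508515 ≈ -11.815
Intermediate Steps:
v = -21227839/1798395 (v = -9 + (-5770/(-5650) + 12175/(-3183)) = -9 + (-5770*(-1/5650) + 12175*(-1/3183)) = -9 + (577/565 - 12175/3183) = -9 - 5042284/1798395 = -21227839/1798395 ≈ -11.804)
Q(B) = 2/(3*B) (Q(B) = 2/(B + (B + B)) = 2/(B + 2*B) = 2/((3*B)) = 2*(1/(3*B)) = 2/(3*B))
Q(-65 + 8) + v = 2/(3*(-65 + 8)) - 21227839/1798395 = (⅔)/(-57) - 21227839/1798395 = (⅔)*(-1/57) - 21227839/1798395 = -2/171 - 21227839/1798395 = -1211185753/102508515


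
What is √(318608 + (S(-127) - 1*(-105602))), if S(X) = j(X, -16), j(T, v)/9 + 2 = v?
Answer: 4*√26503 ≈ 651.19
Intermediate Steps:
j(T, v) = -18 + 9*v
S(X) = -162 (S(X) = -18 + 9*(-16) = -18 - 144 = -162)
√(318608 + (S(-127) - 1*(-105602))) = √(318608 + (-162 - 1*(-105602))) = √(318608 + (-162 + 105602)) = √(318608 + 105440) = √424048 = 4*√26503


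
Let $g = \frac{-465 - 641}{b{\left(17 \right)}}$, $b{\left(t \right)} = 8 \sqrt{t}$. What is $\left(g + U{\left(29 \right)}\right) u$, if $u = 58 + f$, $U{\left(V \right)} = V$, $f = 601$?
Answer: $19111 - \frac{364427 \sqrt{17}}{68} \approx -2985.6$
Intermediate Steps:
$u = 659$ ($u = 58 + 601 = 659$)
$g = - \frac{553 \sqrt{17}}{68}$ ($g = \frac{-465 - 641}{8 \sqrt{17}} = \left(-465 - 641\right) \frac{\sqrt{17}}{136} = - 1106 \frac{\sqrt{17}}{136} = - \frac{553 \sqrt{17}}{68} \approx -33.531$)
$\left(g + U{\left(29 \right)}\right) u = \left(- \frac{553 \sqrt{17}}{68} + 29\right) 659 = \left(29 - \frac{553 \sqrt{17}}{68}\right) 659 = 19111 - \frac{364427 \sqrt{17}}{68}$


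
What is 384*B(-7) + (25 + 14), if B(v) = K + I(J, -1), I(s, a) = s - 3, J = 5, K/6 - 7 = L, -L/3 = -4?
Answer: 44583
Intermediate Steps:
L = 12 (L = -3*(-4) = 12)
K = 114 (K = 42 + 6*12 = 42 + 72 = 114)
I(s, a) = -3 + s
B(v) = 116 (B(v) = 114 + (-3 + 5) = 114 + 2 = 116)
384*B(-7) + (25 + 14) = 384*116 + (25 + 14) = 44544 + 39 = 44583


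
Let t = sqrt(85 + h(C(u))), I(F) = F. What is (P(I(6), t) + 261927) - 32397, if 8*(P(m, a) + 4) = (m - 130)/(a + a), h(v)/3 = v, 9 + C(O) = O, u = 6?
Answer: 229526 - 31*sqrt(19)/152 ≈ 2.2953e+5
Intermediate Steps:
C(O) = -9 + O
h(v) = 3*v
t = 2*sqrt(19) (t = sqrt(85 + 3*(-9 + 6)) = sqrt(85 + 3*(-3)) = sqrt(85 - 9) = sqrt(76) = 2*sqrt(19) ≈ 8.7178)
P(m, a) = -4 + (-130 + m)/(16*a) (P(m, a) = -4 + ((m - 130)/(a + a))/8 = -4 + ((-130 + m)/((2*a)))/8 = -4 + ((-130 + m)*(1/(2*a)))/8 = -4 + ((-130 + m)/(2*a))/8 = -4 + (-130 + m)/(16*a))
(P(I(6), t) + 261927) - 32397 = ((-130 + 6 - 128*sqrt(19))/(16*((2*sqrt(19)))) + 261927) - 32397 = ((sqrt(19)/38)*(-130 + 6 - 128*sqrt(19))/16 + 261927) - 32397 = ((sqrt(19)/38)*(-124 - 128*sqrt(19))/16 + 261927) - 32397 = (sqrt(19)*(-124 - 128*sqrt(19))/608 + 261927) - 32397 = (261927 + sqrt(19)*(-124 - 128*sqrt(19))/608) - 32397 = 229530 + sqrt(19)*(-124 - 128*sqrt(19))/608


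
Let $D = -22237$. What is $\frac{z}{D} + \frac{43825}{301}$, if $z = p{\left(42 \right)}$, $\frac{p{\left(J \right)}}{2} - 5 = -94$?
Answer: $\frac{974590103}{6693337} \approx 145.61$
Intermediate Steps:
$p{\left(J \right)} = -178$ ($p{\left(J \right)} = 10 + 2 \left(-94\right) = 10 - 188 = -178$)
$z = -178$
$\frac{z}{D} + \frac{43825}{301} = - \frac{178}{-22237} + \frac{43825}{301} = \left(-178\right) \left(- \frac{1}{22237}\right) + 43825 \cdot \frac{1}{301} = \frac{178}{22237} + \frac{43825}{301} = \frac{974590103}{6693337}$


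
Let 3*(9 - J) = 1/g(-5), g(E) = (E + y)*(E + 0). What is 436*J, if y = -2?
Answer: 411584/105 ≈ 3919.8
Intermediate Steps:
g(E) = E*(-2 + E) (g(E) = (E - 2)*(E + 0) = (-2 + E)*E = E*(-2 + E))
J = 944/105 (J = 9 - (-1/(5*(-2 - 5)))/3 = 9 - 1/(3*((-5*(-7)))) = 9 - 1/3/35 = 9 - 1/3*1/35 = 9 - 1/105 = 944/105 ≈ 8.9905)
436*J = 436*(944/105) = 411584/105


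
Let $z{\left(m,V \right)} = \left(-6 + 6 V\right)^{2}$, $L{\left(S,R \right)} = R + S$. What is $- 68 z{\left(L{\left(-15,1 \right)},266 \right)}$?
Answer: $-171910800$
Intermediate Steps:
$- 68 z{\left(L{\left(-15,1 \right)},266 \right)} = - 68 \cdot 36 \left(-1 + 266\right)^{2} = - 68 \cdot 36 \cdot 265^{2} = - 68 \cdot 36 \cdot 70225 = \left(-68\right) 2528100 = -171910800$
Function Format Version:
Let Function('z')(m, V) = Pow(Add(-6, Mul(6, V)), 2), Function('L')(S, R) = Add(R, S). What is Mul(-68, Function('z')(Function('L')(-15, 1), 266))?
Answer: -171910800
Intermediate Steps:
Mul(-68, Function('z')(Function('L')(-15, 1), 266)) = Mul(-68, Mul(36, Pow(Add(-1, 266), 2))) = Mul(-68, Mul(36, Pow(265, 2))) = Mul(-68, Mul(36, 70225)) = Mul(-68, 2528100) = -171910800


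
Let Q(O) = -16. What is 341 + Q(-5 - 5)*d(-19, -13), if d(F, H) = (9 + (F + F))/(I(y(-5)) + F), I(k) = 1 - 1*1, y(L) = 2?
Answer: 6015/19 ≈ 316.58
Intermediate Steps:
I(k) = 0 (I(k) = 1 - 1 = 0)
d(F, H) = (9 + 2*F)/F (d(F, H) = (9 + (F + F))/(0 + F) = (9 + 2*F)/F)
341 + Q(-5 - 5)*d(-19, -13) = 341 - 16*(2 + 9/(-19)) = 341 - 16*(2 + 9*(-1/19)) = 341 - 16*(2 - 9/19) = 341 - 16*29/19 = 341 - 464/19 = 6015/19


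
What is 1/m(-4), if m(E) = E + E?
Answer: -⅛ ≈ -0.12500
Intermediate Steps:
m(E) = 2*E
1/m(-4) = 1/(2*(-4)) = 1/(-8) = -⅛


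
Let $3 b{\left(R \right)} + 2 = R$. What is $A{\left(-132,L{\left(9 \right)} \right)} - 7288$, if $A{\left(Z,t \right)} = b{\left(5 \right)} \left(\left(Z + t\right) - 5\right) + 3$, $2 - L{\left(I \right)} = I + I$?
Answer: $-7438$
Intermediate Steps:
$b{\left(R \right)} = - \frac{2}{3} + \frac{R}{3}$
$L{\left(I \right)} = 2 - 2 I$ ($L{\left(I \right)} = 2 - \left(I + I\right) = 2 - 2 I$)
$A{\left(Z,t \right)} = -2 + Z + t$ ($A{\left(Z,t \right)} = \left(- \frac{2}{3} + \frac{1}{3} \cdot 5\right) \left(\left(Z + t\right) - 5\right) + 3 = \left(- \frac{2}{3} + \frac{5}{3}\right) \left(-5 + Z + t\right) + 3 = 1 \left(-5 + Z + t\right) + 3 = \left(-5 + Z + t\right) + 3 = -2 + Z + t$)
$A{\left(-132,L{\left(9 \right)} \right)} - 7288 = \left(-2 - 132 + \left(2 - 18\right)\right) - 7288 = \left(-2 - 132 - 16\right) - 7288 = -150 - 7288 = -7438$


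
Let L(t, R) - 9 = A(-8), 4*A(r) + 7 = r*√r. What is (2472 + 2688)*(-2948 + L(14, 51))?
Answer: -15174270 - 20640*I*√2 ≈ -1.5174e+7 - 29189.0*I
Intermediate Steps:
A(r) = -7/4 + r^(3/2)/4 (A(r) = -7/4 + (r*√r)/4 = -7/4 + r^(3/2)/4)
L(t, R) = 29/4 - 4*I*√2 (L(t, R) = 9 + (-7/4 + (-8)^(3/2)/4) = 9 + (-7/4 + (-16*I*√2)/4) = 9 + (-7/4 - 4*I*√2) = 29/4 - 4*I*√2)
(2472 + 2688)*(-2948 + L(14, 51)) = (2472 + 2688)*(-2948 + (29/4 - 4*I*√2)) = 5160*(-11763/4 - 4*I*√2) = -15174270 - 20640*I*√2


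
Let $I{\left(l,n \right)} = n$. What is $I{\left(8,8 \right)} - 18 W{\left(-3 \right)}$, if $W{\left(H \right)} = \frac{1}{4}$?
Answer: $\frac{7}{2} \approx 3.5$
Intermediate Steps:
$W{\left(H \right)} = \frac{1}{4}$
$I{\left(8,8 \right)} - 18 W{\left(-3 \right)} = 8 - \frac{9}{2} = \frac{7}{2}$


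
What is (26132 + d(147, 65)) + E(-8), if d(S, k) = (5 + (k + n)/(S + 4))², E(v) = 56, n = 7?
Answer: 597796517/22801 ≈ 26218.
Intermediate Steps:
d(S, k) = (5 + (7 + k)/(4 + S))² (d(S, k) = (5 + (k + 7)/(S + 4))² = (5 + (7 + k)/(4 + S))²)
(26132 + d(147, 65)) + E(-8) = (26132 + (27 + 65 + 5*147)²/(4 + 147)²) + 56 = (26132 + (27 + 65 + 735)²/151²) + 56 = (26132 + (1/22801)*827²) + 56 = (26132 + (1/22801)*683929) + 56 = (26132 + 683929/22801) + 56 = 596519661/22801 + 56 = 597796517/22801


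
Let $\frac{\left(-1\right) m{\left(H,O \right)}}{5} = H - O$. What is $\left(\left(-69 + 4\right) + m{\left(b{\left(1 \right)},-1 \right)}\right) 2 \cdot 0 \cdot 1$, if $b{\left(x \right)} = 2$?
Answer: $0$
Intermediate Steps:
$m{\left(H,O \right)} = - 5 H + 5 O$ ($m{\left(H,O \right)} = - 5 \left(H - O\right) = - 5 H + 5 O$)
$\left(\left(-69 + 4\right) + m{\left(b{\left(1 \right)},-1 \right)}\right) 2 \cdot 0 \cdot 1 = \left(\left(-69 + 4\right) + \left(\left(-5\right) 2 + 5 \left(-1\right)\right)\right) 2 \cdot 0 \cdot 1 = \left(-65 - 15\right) 0 \cdot 1 = \left(-65 - 15\right) 0 = \left(-80\right) 0 = 0$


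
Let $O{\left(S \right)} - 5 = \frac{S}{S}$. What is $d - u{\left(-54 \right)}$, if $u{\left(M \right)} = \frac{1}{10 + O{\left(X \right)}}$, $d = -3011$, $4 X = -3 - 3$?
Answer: $- \frac{48177}{16} \approx -3011.1$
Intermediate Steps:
$X = - \frac{3}{2}$ ($X = \frac{-3 - 3}{4} = \frac{1}{4} \left(-6\right) = - \frac{3}{2} \approx -1.5$)
$O{\left(S \right)} = 6$ ($O{\left(S \right)} = 5 + \frac{S}{S} = 5 + 1 = 6$)
$u{\left(M \right)} = \frac{1}{16}$ ($u{\left(M \right)} = \frac{1}{10 + 6} = \frac{1}{16}$)
$d - u{\left(-54 \right)} = -3011 - \frac{1}{16} = - \frac{48177}{16}$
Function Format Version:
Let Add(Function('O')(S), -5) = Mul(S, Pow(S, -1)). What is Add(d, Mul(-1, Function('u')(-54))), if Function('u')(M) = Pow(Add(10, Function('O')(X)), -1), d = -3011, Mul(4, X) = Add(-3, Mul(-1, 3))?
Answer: Rational(-48177, 16) ≈ -3011.1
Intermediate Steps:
X = Rational(-3, 2) (X = Mul(Rational(1, 4), Add(-3, Mul(-1, 3))) = Mul(Rational(1, 4), Add(-3, -3)) = Mul(Rational(1, 4), -6) = Rational(-3, 2) ≈ -1.5000)
Function('O')(S) = 6 (Function('O')(S) = Add(5, Mul(S, Pow(S, -1))) = Add(5, 1) = 6)
Function('u')(M) = Rational(1, 16) (Function('u')(M) = Pow(Add(10, 6), -1) = Pow(16, -1) = Rational(1, 16))
Add(d, Mul(-1, Function('u')(-54))) = Add(-3011, Mul(-1, Rational(1, 16))) = Add(-3011, Rational(-1, 16)) = Rational(-48177, 16)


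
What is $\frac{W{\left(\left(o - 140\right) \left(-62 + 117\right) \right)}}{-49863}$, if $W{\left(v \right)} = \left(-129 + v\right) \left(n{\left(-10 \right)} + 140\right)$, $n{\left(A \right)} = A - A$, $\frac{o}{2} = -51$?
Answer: $\frac{1881460}{49863} \approx 37.733$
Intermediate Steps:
$o = -102$ ($o = 2 \left(-51\right) = -102$)
$n{\left(A \right)} = 0$
$W{\left(v \right)} = -18060 + 140 v$ ($W{\left(v \right)} = \left(-129 + v\right) \left(0 + 140\right) = \left(-129 + v\right) 140 = -18060 + 140 v$)
$\frac{W{\left(\left(o - 140\right) \left(-62 + 117\right) \right)}}{-49863} = \frac{-18060 + 140 \left(-102 - 140\right) \left(-62 + 117\right)}{-49863} = \left(-18060 + 140 \left(\left(-242\right) 55\right)\right) \left(- \frac{1}{49863}\right) = \left(-18060 + 140 \left(-13310\right)\right) \left(- \frac{1}{49863}\right) = \left(-18060 - 1863400\right) \left(- \frac{1}{49863}\right) = \left(-1881460\right) \left(- \frac{1}{49863}\right) = \frac{1881460}{49863}$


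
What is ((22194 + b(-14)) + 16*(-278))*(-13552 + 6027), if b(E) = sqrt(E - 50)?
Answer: -133538650 - 60200*I ≈ -1.3354e+8 - 60200.0*I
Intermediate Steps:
b(E) = sqrt(-50 + E)
((22194 + b(-14)) + 16*(-278))*(-13552 + 6027) = ((22194 + sqrt(-50 - 14)) + 16*(-278))*(-13552 + 6027) = ((22194 + sqrt(-64)) - 4448)*(-7525) = ((22194 + 8*I) - 4448)*(-7525) = (17746 + 8*I)*(-7525) = -133538650 - 60200*I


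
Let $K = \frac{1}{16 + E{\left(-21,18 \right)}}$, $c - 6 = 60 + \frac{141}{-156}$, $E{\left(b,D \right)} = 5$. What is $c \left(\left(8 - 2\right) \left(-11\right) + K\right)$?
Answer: $- \frac{4688225}{1092} \approx -4293.3$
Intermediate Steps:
$c = \frac{3385}{52}$ ($c = 6 + \left(60 + \frac{141}{-156}\right) = 6 + \left(60 + 141 \left(- \frac{1}{156}\right)\right) = 6 + \left(60 - \frac{47}{52}\right) = 6 + \frac{3073}{52} = \frac{3385}{52} \approx 65.096$)
$K = \frac{1}{21}$ ($K = \frac{1}{16 + 5} = \frac{1}{21} \approx 0.047619$)
$c \left(\left(8 - 2\right) \left(-11\right) + K\right) = \frac{3385 \left(\left(8 - 2\right) \left(-11\right) + \frac{1}{21}\right)}{52} = \frac{3385 \left(6 \left(-11\right) + \frac{1}{21}\right)}{52} = \frac{3385 \left(-66 + \frac{1}{21}\right)}{52} = \frac{3385}{52} \left(- \frac{1385}{21}\right) = - \frac{4688225}{1092}$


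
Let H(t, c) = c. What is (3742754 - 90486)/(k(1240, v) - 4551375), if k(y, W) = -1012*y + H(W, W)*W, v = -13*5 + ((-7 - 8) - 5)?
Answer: -1826134/2899515 ≈ -0.62981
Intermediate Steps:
v = -85 (v = -65 + (-15 - 5) = -65 - 20 = -85)
k(y, W) = W**2 - 1012*y (k(y, W) = -1012*y + W*W = -1012*y + W**2 = W**2 - 1012*y)
(3742754 - 90486)/(k(1240, v) - 4551375) = (3742754 - 90486)/(((-85)**2 - 1012*1240) - 4551375) = 3652268/((7225 - 1254880) - 4551375) = 3652268/(-1247655 - 4551375) = 3652268/(-5799030) = 3652268*(-1/5799030) = -1826134/2899515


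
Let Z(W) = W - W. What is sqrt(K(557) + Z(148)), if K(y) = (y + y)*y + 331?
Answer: 3*sqrt(68981) ≈ 787.93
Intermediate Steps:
Z(W) = 0
K(y) = 331 + 2*y**2 (K(y) = (2*y)*y + 331 = 2*y**2 + 331 = 331 + 2*y**2)
sqrt(K(557) + Z(148)) = sqrt((331 + 2*557**2) + 0) = sqrt((331 + 2*310249) + 0) = sqrt((331 + 620498) + 0) = sqrt(620829 + 0) = sqrt(620829) = 3*sqrt(68981)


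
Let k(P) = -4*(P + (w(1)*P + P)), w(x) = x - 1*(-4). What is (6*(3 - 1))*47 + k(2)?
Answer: 508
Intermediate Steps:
w(x) = 4 + x (w(x) = x + 4 = 4 + x)
k(P) = -28*P (k(P) = -4*(P + ((4 + 1)*P + P)) = -4*(P + (5*P + P)) = -4*(P + 6*P) = -28*P)
(6*(3 - 1))*47 + k(2) = (6*(3 - 1))*47 - 28*2 = (6*2)*47 - 56 = 12*47 - 56 = 564 - 56 = 508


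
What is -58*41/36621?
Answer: -2378/36621 ≈ -0.064935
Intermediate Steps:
-58*41/36621 = -2378*1/36621 = -2378/36621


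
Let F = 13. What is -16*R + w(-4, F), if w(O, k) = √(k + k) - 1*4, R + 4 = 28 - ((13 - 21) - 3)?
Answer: -564 + √26 ≈ -558.90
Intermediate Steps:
R = 35 (R = -4 + (28 - ((13 - 21) - 3)) = -4 + (28 - (-8 - 3)) = -4 + (28 - 1*(-11)) = -4 + (28 + 11) = -4 + 39 = 35)
w(O, k) = -4 + √2*√k (w(O, k) = √(2*k) - 4 = √2*√k - 4 = -4 + √2*√k)
-16*R + w(-4, F) = -16*35 + (-4 + √2*√13) = -560 + (-4 + √26) = -564 + √26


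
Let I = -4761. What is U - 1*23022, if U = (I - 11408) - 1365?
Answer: -40556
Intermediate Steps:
U = -17534 (U = (-4761 - 11408) - 1365 = -16169 - 1365 = -17534)
U - 1*23022 = -17534 - 1*23022 = -17534 - 23022 = -40556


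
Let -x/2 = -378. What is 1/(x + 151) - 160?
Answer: -145119/907 ≈ -160.00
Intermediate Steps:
x = 756 (x = -2*(-378) = 756)
1/(x + 151) - 160 = 1/(756 + 151) - 160 = 1/907 - 160 = -145119/907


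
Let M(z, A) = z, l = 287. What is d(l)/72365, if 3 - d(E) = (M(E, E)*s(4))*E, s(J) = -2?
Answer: 164741/72365 ≈ 2.2765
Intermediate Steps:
d(E) = 3 + 2*E² (d(E) = 3 - E*(-2)*E = 3 - (-2*E)*E = 3 - (-2)*E² = 3 + 2*E²)
d(l)/72365 = (3 + 2*287²)/72365 = (3 + 2*82369)*(1/72365) = (3 + 164738)*(1/72365) = 164741*(1/72365) = 164741/72365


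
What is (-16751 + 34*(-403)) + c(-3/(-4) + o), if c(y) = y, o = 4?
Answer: -121793/4 ≈ -30448.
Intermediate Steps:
(-16751 + 34*(-403)) + c(-3/(-4) + o) = (-16751 + 34*(-403)) + (-3/(-4) + 4) = (-16751 - 13702) + (-3*(-1)/4 + 4) = -30453 + (-3*(-¼) + 4) = -30453 + (¾ + 4) = -30453 + 19/4 = -121793/4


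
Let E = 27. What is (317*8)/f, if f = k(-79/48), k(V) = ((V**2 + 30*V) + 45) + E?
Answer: 5842944/58369 ≈ 100.10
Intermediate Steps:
k(V) = 72 + V**2 + 30*V (k(V) = ((V**2 + 30*V) + 45) + 27 = (45 + V**2 + 30*V) + 27 = 72 + V**2 + 30*V)
f = 58369/2304 (f = 72 + (-79/48)**2 + 30*(-79/48) = 72 + 6241/2304 - 395/8 = 58369/2304 ≈ 25.334)
(317*8)/f = (317*8)/(58369/2304) = 2536*(2304/58369) = 5842944/58369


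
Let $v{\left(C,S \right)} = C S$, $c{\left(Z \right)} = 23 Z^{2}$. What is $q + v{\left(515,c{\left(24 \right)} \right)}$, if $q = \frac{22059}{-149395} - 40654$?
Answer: $\frac{1013206728011}{149395} \approx 6.7821 \cdot 10^{6}$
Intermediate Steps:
$q = - \frac{6073526389}{149395}$ ($q = 22059 \left(- \frac{1}{149395}\right) - 40654 = - \frac{22059}{149395} - 40654 = - \frac{6073526389}{149395} \approx -40654.0$)
$q + v{\left(515,c{\left(24 \right)} \right)} = - \frac{6073526389}{149395} + 515 \cdot 23 \cdot 24^{2} = - \frac{6073526389}{149395} + 515 \cdot 23 \cdot 576 = - \frac{6073526389}{149395} + 515 \cdot 13248 = - \frac{6073526389}{149395} + 6822720 = \frac{1013206728011}{149395}$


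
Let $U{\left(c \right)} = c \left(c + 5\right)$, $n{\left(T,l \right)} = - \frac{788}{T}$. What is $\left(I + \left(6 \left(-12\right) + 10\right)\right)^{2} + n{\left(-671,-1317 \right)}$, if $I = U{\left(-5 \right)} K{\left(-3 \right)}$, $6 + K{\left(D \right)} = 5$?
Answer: $\frac{2580112}{671} \approx 3845.2$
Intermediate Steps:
$K{\left(D \right)} = -1$ ($K{\left(D \right)} = -6 + 5 = -1$)
$U{\left(c \right)} = c \left(5 + c\right)$
$I = 0$ ($I = - 5 \left(5 - 5\right) \left(-1\right) = \left(-5\right) 0 \left(-1\right) = 0 \left(-1\right) = 0$)
$\left(I + \left(6 \left(-12\right) + 10\right)\right)^{2} + n{\left(-671,-1317 \right)} = \left(0 + \left(6 \left(-12\right) + 10\right)\right)^{2} - \frac{788}{-671} = \left(0 + \left(-72 + 10\right)\right)^{2} - - \frac{788}{671} = \left(0 - 62\right)^{2} + \frac{788}{671} = \left(-62\right)^{2} + \frac{788}{671} = 3844 + \frac{788}{671} = \frac{2580112}{671}$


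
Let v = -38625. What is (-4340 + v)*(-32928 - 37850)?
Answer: 3040976770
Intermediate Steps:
(-4340 + v)*(-32928 - 37850) = (-4340 - 38625)*(-32928 - 37850) = -42965*(-70778) = 3040976770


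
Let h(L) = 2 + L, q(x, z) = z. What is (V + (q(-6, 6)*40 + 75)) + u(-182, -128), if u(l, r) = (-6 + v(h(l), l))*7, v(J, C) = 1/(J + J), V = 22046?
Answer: 8034833/360 ≈ 22319.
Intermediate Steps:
v(J, C) = 1/(2*J)
u(l, r) = -42 + 7/(2*(2 + l)) (u(l, r) = (-6 + 1/(2*(2 + l)))*7 = -42 + 7/(2*(2 + l)))
(V + (q(-6, 6)*40 + 75)) + u(-182, -128) = (22046 + (6*40 + 75)) + 7*(-23 - 12*(-182))/(2*(2 - 182)) = (22046 + (240 + 75)) + (7/2)*(-23 + 2184)/(-180) = (22046 + 315) + (7/2)*(-1/180)*2161 = 22361 - 15127/360 = 8034833/360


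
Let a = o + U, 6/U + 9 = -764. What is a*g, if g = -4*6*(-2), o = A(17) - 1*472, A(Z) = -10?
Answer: -17884416/773 ≈ -23136.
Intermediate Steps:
U = -6/773 (U = 6/(-9 - 764) = 6/(-773) = 6*(-1/773) = -6/773 ≈ -0.0077620)
o = -482 (o = -10 - 1*472 = -10 - 472 = -482)
g = 48 (g = -24*(-2) = 48)
a = -372592/773 (a = -482 - 6/773 = -372592/773 ≈ -482.01)
a*g = -372592/773*48 = -17884416/773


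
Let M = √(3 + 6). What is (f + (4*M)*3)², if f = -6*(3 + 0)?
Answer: 324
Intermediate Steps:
M = 3 (M = √9 = 3)
f = -18 (f = -6*3 = -18)
(f + (4*M)*3)² = (-18 + (4*3)*3)² = (-18 + 12*3)² = (-18 + 36)² = 18² = 324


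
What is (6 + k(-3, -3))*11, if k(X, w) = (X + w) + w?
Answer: -33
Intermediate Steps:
k(X, w) = X + 2*w
(6 + k(-3, -3))*11 = (6 + (-3 + 2*(-3)))*11 = (6 + (-3 - 6))*11 = (6 - 9)*11 = -3*11 = -33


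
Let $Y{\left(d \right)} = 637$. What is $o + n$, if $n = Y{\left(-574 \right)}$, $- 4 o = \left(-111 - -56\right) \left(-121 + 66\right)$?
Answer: $- \frac{477}{4} \approx -119.25$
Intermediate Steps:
$o = - \frac{3025}{4}$ ($o = - \frac{\left(-111 - -56\right) \left(-121 + 66\right)}{4} = - \frac{\left(-111 + 56\right) \left(-55\right)}{4} = - \frac{\left(-55\right) \left(-55\right)}{4} = \left(- \frac{1}{4}\right) 3025 = - \frac{3025}{4} \approx -756.25$)
$n = 637$
$o + n = - \frac{3025}{4} + 637 = - \frac{477}{4}$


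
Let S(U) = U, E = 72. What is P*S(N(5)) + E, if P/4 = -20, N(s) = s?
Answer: -328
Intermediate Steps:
P = -80 (P = 4*(-20) = -80)
P*S(N(5)) + E = -80*5 + 72 = -400 + 72 = -328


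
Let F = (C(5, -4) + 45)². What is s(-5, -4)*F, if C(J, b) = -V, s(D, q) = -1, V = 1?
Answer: -1936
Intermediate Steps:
C(J, b) = -1 (C(J, b) = -1*1 = -1)
F = 1936 (F = (-1 + 45)² = 44² = 1936)
s(-5, -4)*F = -1*1936 = -1936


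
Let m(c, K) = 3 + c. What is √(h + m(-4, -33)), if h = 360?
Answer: √359 ≈ 18.947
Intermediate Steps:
√(h + m(-4, -33)) = √(360 + (3 - 4)) = √(360 - 1) = √359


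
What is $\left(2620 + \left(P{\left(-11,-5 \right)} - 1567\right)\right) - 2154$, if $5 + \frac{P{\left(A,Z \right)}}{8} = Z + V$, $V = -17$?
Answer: $-1317$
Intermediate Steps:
$P{\left(A,Z \right)} = -176 + 8 Z$ ($P{\left(A,Z \right)} = -40 + 8 \left(Z - 17\right) = -40 + 8 \left(-17 + Z\right) = -40 + \left(-136 + 8 Z\right) = -176 + 8 Z$)
$\left(2620 + \left(P{\left(-11,-5 \right)} - 1567\right)\right) - 2154 = \left(2620 + \left(\left(-176 + 8 \left(-5\right)\right) - 1567\right)\right) - 2154 = \left(2620 - 1783\right) - 2154 = 837 - 2154 = -1317$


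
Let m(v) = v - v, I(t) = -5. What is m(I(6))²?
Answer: 0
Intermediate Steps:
m(v) = 0
m(I(6))² = 0² = 0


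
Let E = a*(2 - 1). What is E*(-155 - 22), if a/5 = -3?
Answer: 2655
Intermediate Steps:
a = -15 (a = 5*(-3) = -15)
E = -15 (E = -15*(2 - 1) = -15*1 = -15)
E*(-155 - 22) = -15*(-155 - 22) = -15*(-177) = 2655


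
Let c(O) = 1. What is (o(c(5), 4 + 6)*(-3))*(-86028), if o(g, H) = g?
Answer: 258084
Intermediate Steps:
(o(c(5), 4 + 6)*(-3))*(-86028) = (1*(-3))*(-86028) = -3*(-86028) = 258084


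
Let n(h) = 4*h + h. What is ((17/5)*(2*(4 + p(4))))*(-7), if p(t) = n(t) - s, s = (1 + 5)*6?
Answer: 2856/5 ≈ 571.20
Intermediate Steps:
n(h) = 5*h
s = 36 (s = 6*6 = 36)
p(t) = -36 + 5*t (p(t) = 5*t - 1*36 = 5*t - 36 = -36 + 5*t)
((17/5)*(2*(4 + p(4))))*(-7) = ((17/5)*(2*(4 + (-36 + 5*4))))*(-7) = ((17*(1/5))*(2*(4 + (-36 + 20))))*(-7) = (17*(2*(4 - 16))/5)*(-7) = (17*(2*(-12))/5)*(-7) = ((17/5)*(-24))*(-7) = -408/5*(-7) = 2856/5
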